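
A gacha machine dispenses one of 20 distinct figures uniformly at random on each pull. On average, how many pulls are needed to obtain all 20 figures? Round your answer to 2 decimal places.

After i distinct types are collected, each trial gives a new one with probability (20−i)/20, so the expected wait for the next new type is 20/(20−i).
E = 20/20 + 20/19 + 20/18 + 20/17 + 20/16 + 20/15 + 20/14 + 20/13 + 20/12 + 20/11 + 20/10 + 20/9 + 20/8 + 20/7 + 20/6 + 20/5 + 20/4 + 20/3 + 20/2 + 20/1 = 279175675/3879876 ≈ 71.95.

71.95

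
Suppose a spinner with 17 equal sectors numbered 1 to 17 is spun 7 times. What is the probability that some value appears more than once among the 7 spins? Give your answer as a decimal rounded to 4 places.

P(all 7 different) = 17/17 · 16/17 · ··· · 11/17 ≈ 0.2389.
P(at least two equal) = 1 − 0.2389 = 0.7611.

0.7611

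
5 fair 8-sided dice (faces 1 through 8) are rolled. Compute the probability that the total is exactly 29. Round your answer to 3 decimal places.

0.036

There are 8^5 = 32768 equally likely outcomes.
The number of ordered 5-tuples from {1,…,8} summing to 29 is 1190.
P(sum = 29) = 1190/32768 = 595/16384 ≈ 0.036.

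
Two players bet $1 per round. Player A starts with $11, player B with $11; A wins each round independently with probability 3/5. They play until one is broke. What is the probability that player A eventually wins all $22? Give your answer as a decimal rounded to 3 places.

0.989

Let r = q/p = (2/5)/(3/5) = 2/3. The recurrence P(i) = p·P(i+1) + q·P(i−1) with P(0)=0, P(22)=1 gives P(i) = (1 − r^i)/(1 − r^22).
P(11) = (1 − (2/3)^11) / (1 − (2/3)^22) = 177147/179195 ≈ 0.989.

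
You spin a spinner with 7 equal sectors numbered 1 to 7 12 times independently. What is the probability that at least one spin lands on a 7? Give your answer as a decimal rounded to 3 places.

0.843

P(no spin lands on a 7) = (6/7)^12 ≈ 0.157.
P(at least one) = 1 − 0.157 = 0.843.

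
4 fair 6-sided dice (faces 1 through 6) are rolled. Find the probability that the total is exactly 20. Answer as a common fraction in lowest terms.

35/1296

There are 6^4 = 1296 equally likely outcomes.
The number of ordered 4-tuples from {1,…,6} summing to 20 is 35.
P(sum = 20) = 35/1296.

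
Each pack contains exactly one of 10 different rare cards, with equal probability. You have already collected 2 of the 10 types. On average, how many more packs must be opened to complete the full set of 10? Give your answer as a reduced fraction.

761/28

Starting from 2 distinct types, each trial gives a new one with probability (10−i)/10 when i types are held, so the wait for the next new type is 10/(10−i).
E = 10/8 + 10/7 + 10/6 + 10/5 + 10/4 + 10/3 + 10/2 + 10/1 = 761/28.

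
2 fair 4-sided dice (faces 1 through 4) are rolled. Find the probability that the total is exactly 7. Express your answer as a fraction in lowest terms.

There are 4^2 = 16 equally likely outcomes.
The number of ordered 2-tuples from {1,…,4} summing to 7 is 2.
P(sum = 7) = 2/16 = 1/8.

1/8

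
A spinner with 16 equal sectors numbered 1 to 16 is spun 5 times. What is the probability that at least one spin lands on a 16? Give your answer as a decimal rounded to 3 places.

P(no spin lands on a 16) = (15/16)^5 ≈ 0.724.
P(at least one) = 1 − 0.724 = 0.276.

0.276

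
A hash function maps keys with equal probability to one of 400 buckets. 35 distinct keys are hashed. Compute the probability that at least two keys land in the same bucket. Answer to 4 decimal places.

It's easier to compute the probability that all 35 are distinct.
P(all distinct) = 400/400 · 399/400 · ··· · 366/400 ≈ 0.2161.
So the probability of at least one match is 1 − 0.2161 = 0.7839.

0.7839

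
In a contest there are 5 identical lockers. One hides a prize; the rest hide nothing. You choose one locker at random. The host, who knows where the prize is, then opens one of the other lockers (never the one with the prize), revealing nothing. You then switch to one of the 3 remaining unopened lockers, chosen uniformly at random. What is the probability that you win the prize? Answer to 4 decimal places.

0.2667

Your original locker holds the prize with probability 1/5, so the other 4 collectively hold it with probability 4/5.
The host can always find an empty locker to open, so this doesn't change that 4/5; it is now spread over the 3 remaining unopened lockers.
P(win by switching) = (4/5) · (1/3) = 4/15 ≈ 0.2667.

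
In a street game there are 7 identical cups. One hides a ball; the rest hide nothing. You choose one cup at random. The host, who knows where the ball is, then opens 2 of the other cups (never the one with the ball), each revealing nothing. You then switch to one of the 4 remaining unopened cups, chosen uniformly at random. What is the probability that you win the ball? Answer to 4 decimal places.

Your original cup holds the ball with probability 1/7, so the other 6 collectively hold it with probability 6/7.
The host can always find 2 empty cups to open, so the reveals don't change that 6/7; it is now spread over the 4 remaining unopened cups.
P(win by switching) = (6/7) · (1/4) = 3/14 ≈ 0.2143.

0.2143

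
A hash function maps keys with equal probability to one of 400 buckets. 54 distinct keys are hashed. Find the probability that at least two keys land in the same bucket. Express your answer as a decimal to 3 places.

It's easier to compute the probability that all 54 are distinct.
P(all distinct) = 400/400 · 399/400 · ··· · 347/400 ≈ 0.024.
So the probability of at least one match is 1 − 0.024 = 0.976.

0.976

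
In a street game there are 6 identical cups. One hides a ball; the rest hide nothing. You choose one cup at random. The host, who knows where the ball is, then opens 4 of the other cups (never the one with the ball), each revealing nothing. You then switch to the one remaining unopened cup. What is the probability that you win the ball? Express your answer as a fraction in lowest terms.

Your original cup holds the ball with probability 1/6, so the other 5 collectively hold it with probability 5/6.
The host can always find 4 empty cups to open, so the reveals don't change that 5/6; it is now spread over the 1 remaining unopened cup.
P(win by switching) = (5/6) · (1/1) = 5/6.

5/6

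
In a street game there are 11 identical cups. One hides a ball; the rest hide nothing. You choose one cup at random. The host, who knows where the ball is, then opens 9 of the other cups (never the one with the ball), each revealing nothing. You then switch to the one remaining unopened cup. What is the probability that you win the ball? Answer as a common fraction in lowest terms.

Your original cup holds the ball with probability 1/11, so the other 10 collectively hold it with probability 10/11.
The host can always find 9 empty cups to open, so the reveals don't change that 10/11; it is now spread over the 1 remaining unopened cup.
P(win by switching) = (10/11) · (1/1) = 10/11.

10/11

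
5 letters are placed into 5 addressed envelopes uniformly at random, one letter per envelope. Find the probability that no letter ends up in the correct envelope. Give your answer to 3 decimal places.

0.367

This is the derangement probability: permutations of 5 with no fixed point.
D(5) = 5! · (1 − 1/1! + 1/2! − ··· + (−1)^5/5!) = 44.
P = 44/120 = 11/30 ≈ 0.367.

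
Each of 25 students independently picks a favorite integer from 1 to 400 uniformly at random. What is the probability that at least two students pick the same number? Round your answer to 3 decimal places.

0.535

It's easier to compute the probability that all 25 are distinct.
P(all distinct) = 400/400 · 399/400 · ··· · 376/400 ≈ 0.465.
So the probability of at least one match is 1 − 0.465 = 0.535.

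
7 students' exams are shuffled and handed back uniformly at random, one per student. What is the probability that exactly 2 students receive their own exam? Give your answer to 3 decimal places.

Choose which 2 of the 7 are fixed: C(7,2) = 21 ways.
The remaining 5 must have no fixed point: D(5) = 44.
P = 21·44/5040 = 11/60 ≈ 0.183.

0.183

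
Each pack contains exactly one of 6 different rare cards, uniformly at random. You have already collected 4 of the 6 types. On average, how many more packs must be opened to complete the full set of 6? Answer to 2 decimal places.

Starting from 4 distinct types, each trial gives a new one with probability (6−i)/6 when i types are held, so the wait for the next new type is 6/(6−i).
E = 6/2 + 6/1 = 9 ≈ 9.00.

9.00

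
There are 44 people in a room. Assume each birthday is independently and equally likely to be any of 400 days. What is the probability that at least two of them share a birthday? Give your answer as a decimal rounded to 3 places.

0.914

It's easier to compute the probability that all 44 are distinct.
P(all distinct) = 400/400 · 399/400 · ··· · 357/400 ≈ 0.086.
So the probability of at least one match is 1 − 0.086 = 0.914.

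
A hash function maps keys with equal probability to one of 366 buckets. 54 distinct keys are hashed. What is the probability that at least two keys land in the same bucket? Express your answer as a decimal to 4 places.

It's easier to compute the probability that all 54 are distinct.
P(all distinct) = 366/366 · 365/366 · ··· · 313/366 ≈ 0.0163.
So the probability of at least one match is 1 − 0.0163 = 0.9837.

0.9837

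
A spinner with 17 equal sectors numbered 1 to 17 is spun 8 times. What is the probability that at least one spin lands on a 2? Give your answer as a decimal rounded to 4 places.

P(no spin lands on a 2) = (16/17)^8 ≈ 0.6157.
P(at least one) = 1 − 0.6157 = 0.3843.

0.3843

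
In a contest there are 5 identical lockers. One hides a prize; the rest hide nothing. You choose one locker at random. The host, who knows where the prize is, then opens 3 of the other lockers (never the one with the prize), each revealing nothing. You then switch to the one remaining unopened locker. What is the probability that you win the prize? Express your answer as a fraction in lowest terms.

4/5

Your original locker holds the prize with probability 1/5, so the other 4 collectively hold it with probability 4/5.
The host can always find 3 empty lockers to open, so the reveals don't change that 4/5; it is now spread over the 1 remaining unopened locker.
P(win by switching) = (4/5) · (1/1) = 4/5.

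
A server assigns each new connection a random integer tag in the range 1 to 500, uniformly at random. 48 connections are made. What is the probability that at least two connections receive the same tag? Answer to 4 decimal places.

0.9028

It's easier to compute the probability that all 48 are distinct.
P(all distinct) = 500/500 · 499/500 · ··· · 453/500 ≈ 0.0972.
So the probability of at least one match is 1 − 0.0972 = 0.9028.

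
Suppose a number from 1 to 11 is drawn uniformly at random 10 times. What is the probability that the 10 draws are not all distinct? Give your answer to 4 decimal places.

0.9985

P(all 10 different) = 11/11 · 10/11 · ··· · 2/11 ≈ 0.0015.
P(at least two equal) = 1 − 0.0015 = 0.9985.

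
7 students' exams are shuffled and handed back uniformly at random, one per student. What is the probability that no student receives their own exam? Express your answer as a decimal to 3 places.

0.368

This is the derangement probability: permutations of 7 with no fixed point.
D(7) = 7! · (1 − 1/1! + 1/2! − ··· + (−1)^7/7!) = 1854.
P = 1854/5040 = 103/280 ≈ 0.368.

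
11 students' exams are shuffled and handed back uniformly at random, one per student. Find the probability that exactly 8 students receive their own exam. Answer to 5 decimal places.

0.00001

Choose which 8 of the 11 are fixed: C(11,8) = 165 ways.
The remaining 3 must have no fixed point: D(3) = 2.
P = 165·2/39916800 = 1/120960 ≈ 0.00001.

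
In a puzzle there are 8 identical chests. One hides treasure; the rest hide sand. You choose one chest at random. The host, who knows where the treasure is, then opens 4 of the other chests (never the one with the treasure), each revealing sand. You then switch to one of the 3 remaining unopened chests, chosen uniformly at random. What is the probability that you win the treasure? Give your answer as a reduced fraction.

7/24

Your original chest holds the treasure with probability 1/8, so the other 7 collectively hold it with probability 7/8.
The host can always find 4 empty chests to open, so the reveals don't change that 7/8; it is now spread over the 3 remaining unopened chests.
P(win by switching) = (7/8) · (1/3) = 7/24.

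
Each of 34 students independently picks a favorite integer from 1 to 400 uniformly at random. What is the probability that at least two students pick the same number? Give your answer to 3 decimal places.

0.764

It's easier to compute the probability that all 34 are distinct.
P(all distinct) = 400/400 · 399/400 · ··· · 367/400 ≈ 0.236.
So the probability of at least one match is 1 − 0.236 = 0.764.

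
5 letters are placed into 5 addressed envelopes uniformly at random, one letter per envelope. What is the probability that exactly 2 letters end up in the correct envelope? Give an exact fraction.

Choose which 2 of the 5 are fixed: C(5,2) = 10 ways.
The remaining 3 must have no fixed point: D(3) = 2.
P = 10·2/120 = 1/6.

1/6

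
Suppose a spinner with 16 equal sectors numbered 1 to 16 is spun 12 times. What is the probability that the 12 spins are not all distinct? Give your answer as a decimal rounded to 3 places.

0.997

P(all 12 different) = 16/16 · 15/16 · ··· · 5/16 ≈ 0.003.
P(at least two equal) = 1 − 0.003 = 0.997.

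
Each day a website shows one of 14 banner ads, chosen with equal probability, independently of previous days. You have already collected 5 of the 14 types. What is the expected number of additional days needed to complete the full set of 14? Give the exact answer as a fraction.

7129/180

Starting from 5 distinct types, each trial gives a new one with probability (14−i)/14 when i types are held, so the wait for the next new type is 14/(14−i).
E = 14/9 + 14/8 + 14/7 + 14/6 + 14/5 + 14/4 + 14/3 + 14/2 + 14/1 = 7129/180.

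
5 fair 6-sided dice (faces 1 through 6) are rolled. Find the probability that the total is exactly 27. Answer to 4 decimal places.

There are 6^5 = 7776 equally likely outcomes.
The number of ordered 5-tuples from {1,…,6} summing to 27 is 35.
P(sum = 27) = 35/7776 ≈ 0.0045.

0.0045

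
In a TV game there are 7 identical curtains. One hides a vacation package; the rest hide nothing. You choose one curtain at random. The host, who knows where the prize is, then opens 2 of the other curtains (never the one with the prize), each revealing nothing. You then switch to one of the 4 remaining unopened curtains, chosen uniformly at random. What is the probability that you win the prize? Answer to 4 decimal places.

Your original curtain holds the prize with probability 1/7, so the other 6 collectively hold it with probability 6/7.
The host can always find 2 empty curtains to open, so the reveals don't change that 6/7; it is now spread over the 4 remaining unopened curtains.
P(win by switching) = (6/7) · (1/4) = 3/14 ≈ 0.2143.

0.2143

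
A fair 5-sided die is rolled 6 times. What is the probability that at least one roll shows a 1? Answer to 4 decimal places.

0.7379

P(no roll shows a 1) = (4/5)^6 ≈ 0.2621.
P(at least one) = 1 − 0.2621 = 0.7379.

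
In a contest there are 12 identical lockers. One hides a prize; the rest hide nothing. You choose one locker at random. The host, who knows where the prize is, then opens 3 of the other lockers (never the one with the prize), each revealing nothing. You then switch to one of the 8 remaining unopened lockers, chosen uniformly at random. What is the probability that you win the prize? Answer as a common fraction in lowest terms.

11/96

Your original locker holds the prize with probability 1/12, so the other 11 collectively hold it with probability 11/12.
The host can always find 3 empty lockers to open, so the reveals don't change that 11/12; it is now spread over the 8 remaining unopened lockers.
P(win by switching) = (11/12) · (1/8) = 11/96.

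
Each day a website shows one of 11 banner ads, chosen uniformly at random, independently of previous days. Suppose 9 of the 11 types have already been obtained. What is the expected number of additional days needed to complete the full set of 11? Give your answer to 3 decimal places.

Starting from 9 distinct types, each trial gives a new one with probability (11−i)/11 when i types are held, so the wait for the next new type is 11/(11−i).
E = 11/2 + 11/1 = 33/2 ≈ 16.500.

16.500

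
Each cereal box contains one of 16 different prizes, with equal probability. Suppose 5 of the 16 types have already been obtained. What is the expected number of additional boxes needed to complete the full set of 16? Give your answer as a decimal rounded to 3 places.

48.318

Starting from 5 distinct types, each trial gives a new one with probability (16−i)/16 when i types are held, so the wait for the next new type is 16/(16−i).
E = 16/11 + 16/10 + 16/9 + 16/8 + 16/7 + 16/6 + 16/5 + 16/4 + 16/3 + 16/2 + 16/1 = 167422/3465 ≈ 48.318.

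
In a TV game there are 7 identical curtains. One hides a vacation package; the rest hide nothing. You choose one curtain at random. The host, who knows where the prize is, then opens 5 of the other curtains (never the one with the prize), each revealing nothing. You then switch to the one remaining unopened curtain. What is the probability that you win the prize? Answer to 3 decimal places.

Your original curtain holds the prize with probability 1/7, so the other 6 collectively hold it with probability 6/7.
The host can always find 5 empty curtains to open, so the reveals don't change that 6/7; it is now spread over the 1 remaining unopened curtain.
P(win by switching) = (6/7) · (1/1) = 6/7 ≈ 0.857.

0.857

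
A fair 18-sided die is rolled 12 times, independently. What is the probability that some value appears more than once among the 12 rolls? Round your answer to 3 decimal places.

P(all 12 different) = 18/18 · 17/18 · ··· · 7/18 ≈ 0.008.
P(at least two equal) = 1 − 0.008 = 0.992.

0.992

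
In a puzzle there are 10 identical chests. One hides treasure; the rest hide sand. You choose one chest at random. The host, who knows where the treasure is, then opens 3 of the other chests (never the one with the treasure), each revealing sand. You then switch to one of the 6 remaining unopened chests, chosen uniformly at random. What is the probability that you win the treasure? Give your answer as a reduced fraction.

Your original chest holds the treasure with probability 1/10, so the other 9 collectively hold it with probability 9/10.
The host can always find 3 empty chests to open, so the reveals don't change that 9/10; it is now spread over the 6 remaining unopened chests.
P(win by switching) = (9/10) · (1/6) = 3/20.

3/20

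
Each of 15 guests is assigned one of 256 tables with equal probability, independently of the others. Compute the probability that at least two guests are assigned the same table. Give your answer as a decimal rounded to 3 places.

It's easier to compute the probability that all 15 are distinct.
P(all distinct) = 256/256 · 255/256 · ··· · 242/256 ≈ 0.658.
So the probability of at least one match is 1 − 0.658 = 0.342.

0.342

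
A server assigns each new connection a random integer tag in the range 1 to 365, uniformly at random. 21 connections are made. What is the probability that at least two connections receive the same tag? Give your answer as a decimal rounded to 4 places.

0.4437

It's easier to compute the probability that all 21 are distinct.
P(all distinct) = 365/365 · 364/365 · ··· · 345/365 ≈ 0.5563.
So the probability of at least one match is 1 − 0.5563 = 0.4437.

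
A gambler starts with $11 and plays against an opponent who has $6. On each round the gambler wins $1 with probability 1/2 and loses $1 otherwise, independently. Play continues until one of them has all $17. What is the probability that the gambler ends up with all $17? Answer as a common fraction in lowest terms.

11/17

With a fair step, P(i) = ½P(i−1) + ½P(i+1) with P(0)=0, P(17)=1 has the linear solution P(i) = i/17.
P(11) = 11/17.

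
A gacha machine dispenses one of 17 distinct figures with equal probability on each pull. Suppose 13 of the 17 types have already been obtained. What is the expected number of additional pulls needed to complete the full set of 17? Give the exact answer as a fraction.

Starting from 13 distinct types, each trial gives a new one with probability (17−i)/17 when i types are held, so the wait for the next new type is 17/(17−i).
E = 17/4 + 17/3 + 17/2 + 17/1 = 425/12.

425/12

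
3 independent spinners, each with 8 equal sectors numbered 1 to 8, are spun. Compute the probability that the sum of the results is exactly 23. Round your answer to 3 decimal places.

0.006

There are 8^3 = 512 equally likely outcomes.
The number of ordered 3-tuples from {1,…,8} summing to 23 is 3.
P(sum = 23) = 3/512 ≈ 0.006.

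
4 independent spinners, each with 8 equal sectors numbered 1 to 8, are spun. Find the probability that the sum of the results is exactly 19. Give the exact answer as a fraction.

There are 8^4 = 4096 equally likely outcomes.
The number of ordered 4-tuples from {1,…,8} summing to 19 is 336.
P(sum = 19) = 336/4096 = 21/256.

21/256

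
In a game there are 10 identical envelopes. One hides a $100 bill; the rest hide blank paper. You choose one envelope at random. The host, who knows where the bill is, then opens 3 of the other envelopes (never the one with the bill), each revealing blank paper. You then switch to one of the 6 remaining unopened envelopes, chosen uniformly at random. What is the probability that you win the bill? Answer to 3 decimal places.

Your original envelope holds the bill with probability 1/10, so the other 9 collectively hold it with probability 9/10.
The host can always find 3 empty envelopes to open, so the reveals don't change that 9/10; it is now spread over the 6 remaining unopened envelopes.
P(win by switching) = (9/10) · (1/6) = 3/20 ≈ 0.150.

0.150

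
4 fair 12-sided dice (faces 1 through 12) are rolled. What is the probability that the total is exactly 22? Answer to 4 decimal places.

0.0479

There are 12^4 = 20736 equally likely outcomes.
The number of ordered 4-tuples from {1,…,12} summing to 22 is 994.
P(sum = 22) = 994/20736 = 497/10368 ≈ 0.0479.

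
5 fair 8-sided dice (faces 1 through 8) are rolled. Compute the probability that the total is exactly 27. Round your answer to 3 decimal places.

0.053

There are 8^5 = 32768 equally likely outcomes.
The number of ordered 5-tuples from {1,…,8} summing to 27 is 1750.
P(sum = 27) = 1750/32768 = 875/16384 ≈ 0.053.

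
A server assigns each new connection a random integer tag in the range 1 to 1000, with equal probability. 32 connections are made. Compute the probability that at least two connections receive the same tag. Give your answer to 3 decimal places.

0.394

It's easier to compute the probability that all 32 are distinct.
P(all distinct) = 1000/1000 · 999/1000 · ··· · 969/1000 ≈ 0.606.
So the probability of at least one match is 1 − 0.606 = 0.394.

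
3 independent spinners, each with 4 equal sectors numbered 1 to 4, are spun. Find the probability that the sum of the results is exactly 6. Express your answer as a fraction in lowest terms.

There are 4^3 = 64 equally likely outcomes.
The number of ordered 3-tuples from {1,…,4} summing to 6 is 10.
P(sum = 6) = 10/64 = 5/32.

5/32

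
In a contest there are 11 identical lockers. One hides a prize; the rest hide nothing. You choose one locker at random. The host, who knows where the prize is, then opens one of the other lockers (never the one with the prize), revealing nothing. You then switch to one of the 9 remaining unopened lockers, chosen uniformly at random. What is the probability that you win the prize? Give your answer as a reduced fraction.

10/99

Your original locker holds the prize with probability 1/11, so the other 10 collectively hold it with probability 10/11.
The host can always find an empty locker to open, so this doesn't change that 10/11; it is now spread over the 9 remaining unopened lockers.
P(win by switching) = (10/11) · (1/9) = 10/99.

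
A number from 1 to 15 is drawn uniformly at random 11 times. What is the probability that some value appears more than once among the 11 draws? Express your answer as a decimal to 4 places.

P(all 11 different) = 15/15 · 14/15 · ··· · 5/15 ≈ 0.0063.
P(at least two equal) = 1 − 0.0063 = 0.9937.

0.9937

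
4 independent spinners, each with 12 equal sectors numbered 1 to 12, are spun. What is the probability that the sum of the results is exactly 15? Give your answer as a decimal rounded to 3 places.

There are 12^4 = 20736 equally likely outcomes.
The number of ordered 4-tuples from {1,…,12} summing to 15 is 364.
P(sum = 15) = 364/20736 = 91/5184 ≈ 0.018.

0.018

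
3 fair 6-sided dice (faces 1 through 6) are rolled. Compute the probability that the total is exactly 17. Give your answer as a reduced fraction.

There are 6^3 = 216 equally likely outcomes.
The number of ordered 3-tuples from {1,…,6} summing to 17 is 3.
P(sum = 17) = 3/216 = 1/72.

1/72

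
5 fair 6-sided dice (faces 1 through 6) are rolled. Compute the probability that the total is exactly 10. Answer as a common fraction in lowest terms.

There are 6^5 = 7776 equally likely outcomes.
The number of ordered 5-tuples from {1,…,6} summing to 10 is 126.
P(sum = 10) = 126/7776 = 7/432.

7/432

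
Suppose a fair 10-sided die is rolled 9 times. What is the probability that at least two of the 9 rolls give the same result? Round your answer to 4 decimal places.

0.9964

P(all 9 different) = 10/10 · 9/10 · ··· · 2/10 ≈ 0.0036.
P(at least two equal) = 1 − 0.0036 = 0.9964.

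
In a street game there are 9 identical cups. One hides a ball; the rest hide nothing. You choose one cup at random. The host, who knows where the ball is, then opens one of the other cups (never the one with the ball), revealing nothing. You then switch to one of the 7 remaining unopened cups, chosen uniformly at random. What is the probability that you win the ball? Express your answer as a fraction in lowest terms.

8/63

Your original cup holds the ball with probability 1/9, so the other 8 collectively hold it with probability 8/9.
The host can always find an empty cup to open, so this doesn't change that 8/9; it is now spread over the 7 remaining unopened cups.
P(win by switching) = (8/9) · (1/7) = 8/63.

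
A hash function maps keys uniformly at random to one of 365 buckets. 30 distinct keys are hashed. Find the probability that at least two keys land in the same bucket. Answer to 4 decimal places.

It's easier to compute the probability that all 30 are distinct.
P(all distinct) = 365/365 · 364/365 · ··· · 336/365 ≈ 0.2937.
So the probability of at least one match is 1 − 0.2937 = 0.7063.

0.7063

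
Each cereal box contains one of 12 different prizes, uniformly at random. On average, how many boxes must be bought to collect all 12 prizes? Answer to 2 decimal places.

After i distinct types are collected, each trial gives a new one with probability (12−i)/12, so the expected wait for the next new type is 12/(12−i).
E = 12/12 + 12/11 + 12/10 + 12/9 + 12/8 + 12/7 + 12/6 + 12/5 + 12/4 + 12/3 + 12/2 + 12/1 = 86021/2310 ≈ 37.24.

37.24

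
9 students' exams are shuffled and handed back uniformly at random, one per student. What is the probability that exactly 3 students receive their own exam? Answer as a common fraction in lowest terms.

Choose which 3 of the 9 are fixed: C(9,3) = 84 ways.
The remaining 6 must have no fixed point: D(6) = 265.
P = 84·265/362880 = 53/864.

53/864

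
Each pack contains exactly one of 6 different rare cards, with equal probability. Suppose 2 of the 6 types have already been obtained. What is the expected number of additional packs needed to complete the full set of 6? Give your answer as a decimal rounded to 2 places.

Starting from 2 distinct types, each trial gives a new one with probability (6−i)/6 when i types are held, so the wait for the next new type is 6/(6−i).
E = 6/4 + 6/3 + 6/2 + 6/1 = 25/2 ≈ 12.50.

12.50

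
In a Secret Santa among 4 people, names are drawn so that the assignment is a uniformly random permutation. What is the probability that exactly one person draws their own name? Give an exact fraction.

Choose which one is fixed: C(4,1) = 4 ways.
The remaining 3 must have no fixed point: D(3) = 2.
P = 4·2/24 = 1/3.

1/3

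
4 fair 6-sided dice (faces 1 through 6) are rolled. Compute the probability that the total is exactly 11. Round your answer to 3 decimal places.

0.080

There are 6^4 = 1296 equally likely outcomes.
The number of ordered 4-tuples from {1,…,6} summing to 11 is 104.
P(sum = 11) = 104/1296 = 13/162 ≈ 0.080.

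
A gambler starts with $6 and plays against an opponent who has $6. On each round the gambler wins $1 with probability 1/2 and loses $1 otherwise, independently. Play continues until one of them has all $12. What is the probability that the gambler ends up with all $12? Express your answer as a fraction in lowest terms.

1/2

With a fair step, P(i) = ½P(i−1) + ½P(i+1) with P(0)=0, P(12)=1 has the linear solution P(i) = i/12.
P(6) = 6/12 = 1/2.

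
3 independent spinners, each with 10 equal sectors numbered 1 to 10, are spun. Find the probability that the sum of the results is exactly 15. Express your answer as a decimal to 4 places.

There are 10^3 = 1000 equally likely outcomes.
The number of ordered 3-tuples from {1,…,10} summing to 15 is 73.
P(sum = 15) = 73/1000 ≈ 0.0730.

0.0730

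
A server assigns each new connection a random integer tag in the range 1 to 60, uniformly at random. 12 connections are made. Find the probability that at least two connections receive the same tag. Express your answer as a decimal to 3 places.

0.692

It's easier to compute the probability that all 12 are distinct.
P(all distinct) = 60/60 · 59/60 · ··· · 49/60 ≈ 0.308.
So the probability of at least one match is 1 − 0.308 = 0.692.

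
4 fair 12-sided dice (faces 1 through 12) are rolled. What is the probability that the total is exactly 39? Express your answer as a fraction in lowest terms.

55/5184

There are 12^4 = 20736 equally likely outcomes.
The number of ordered 4-tuples from {1,…,12} summing to 39 is 220.
P(sum = 39) = 220/20736 = 55/5184.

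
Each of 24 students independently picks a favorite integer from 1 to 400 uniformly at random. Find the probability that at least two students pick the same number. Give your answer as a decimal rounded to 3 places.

0.505

It's easier to compute the probability that all 24 are distinct.
P(all distinct) = 400/400 · 399/400 · ··· · 377/400 ≈ 0.495.
So the probability of at least one match is 1 − 0.495 = 0.505.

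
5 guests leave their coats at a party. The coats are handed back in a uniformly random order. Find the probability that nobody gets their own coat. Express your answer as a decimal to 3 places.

0.367

This is the derangement probability: permutations of 5 with no fixed point.
D(5) = 5! · (1 − 1/1! + 1/2! − ··· + (−1)^5/5!) = 44.
P = 44/120 = 11/30 ≈ 0.367.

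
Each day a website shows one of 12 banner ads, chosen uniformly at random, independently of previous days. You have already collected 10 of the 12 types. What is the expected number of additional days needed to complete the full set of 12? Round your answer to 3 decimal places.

Starting from 10 distinct types, each trial gives a new one with probability (12−i)/12 when i types are held, so the wait for the next new type is 12/(12−i).
E = 12/2 + 12/1 = 18 ≈ 18.000.

18.000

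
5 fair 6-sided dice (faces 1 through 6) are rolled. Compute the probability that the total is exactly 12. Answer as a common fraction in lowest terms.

305/7776

There are 6^5 = 7776 equally likely outcomes.
The number of ordered 5-tuples from {1,…,6} summing to 12 is 305.
P(sum = 12) = 305/7776.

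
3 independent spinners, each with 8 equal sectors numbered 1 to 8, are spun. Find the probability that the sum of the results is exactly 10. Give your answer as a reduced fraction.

9/128

There are 8^3 = 512 equally likely outcomes.
The number of ordered 3-tuples from {1,…,8} summing to 10 is 36.
P(sum = 10) = 36/512 = 9/128.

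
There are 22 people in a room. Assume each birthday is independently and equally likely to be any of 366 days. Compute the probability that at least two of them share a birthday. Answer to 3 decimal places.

0.475

It's easier to compute the probability that all 22 are distinct.
P(all distinct) = 366/366 · 365/366 · ··· · 345/366 ≈ 0.525.
So the probability of at least one match is 1 − 0.525 = 0.475.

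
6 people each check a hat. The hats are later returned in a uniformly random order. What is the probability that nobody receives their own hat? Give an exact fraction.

53/144

This is the derangement probability: permutations of 6 with no fixed point.
D(6) = 6! · (1 − 1/1! + 1/2! − ··· + (−1)^6/6!) = 265.
P = 265/720 = 53/144.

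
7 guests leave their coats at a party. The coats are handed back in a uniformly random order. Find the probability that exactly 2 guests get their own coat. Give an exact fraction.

Choose which 2 of the 7 are fixed: C(7,2) = 21 ways.
The remaining 5 must have no fixed point: D(5) = 44.
P = 21·44/5040 = 11/60.

11/60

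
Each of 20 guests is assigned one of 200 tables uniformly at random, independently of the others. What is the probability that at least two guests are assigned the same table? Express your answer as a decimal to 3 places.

0.626

It's easier to compute the probability that all 20 are distinct.
P(all distinct) = 200/200 · 199/200 · ··· · 181/200 ≈ 0.374.
So the probability of at least one match is 1 − 0.374 = 0.626.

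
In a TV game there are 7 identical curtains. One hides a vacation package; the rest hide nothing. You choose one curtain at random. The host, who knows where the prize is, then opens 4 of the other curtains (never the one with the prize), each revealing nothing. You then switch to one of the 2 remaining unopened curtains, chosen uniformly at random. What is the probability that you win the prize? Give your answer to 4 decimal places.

0.4286

Your original curtain holds the prize with probability 1/7, so the other 6 collectively hold it with probability 6/7.
The host can always find 4 empty curtains to open, so the reveals don't change that 6/7; it is now spread over the 2 remaining unopened curtains.
P(win by switching) = (6/7) · (1/2) = 3/7 ≈ 0.4286.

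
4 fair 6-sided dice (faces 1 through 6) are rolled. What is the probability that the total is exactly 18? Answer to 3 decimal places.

0.062

There are 6^4 = 1296 equally likely outcomes.
The number of ordered 4-tuples from {1,…,6} summing to 18 is 80.
P(sum = 18) = 80/1296 = 5/81 ≈ 0.062.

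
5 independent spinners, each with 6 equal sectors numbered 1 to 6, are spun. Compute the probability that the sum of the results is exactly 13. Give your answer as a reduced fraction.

35/648

There are 6^5 = 7776 equally likely outcomes.
The number of ordered 5-tuples from {1,…,6} summing to 13 is 420.
P(sum = 13) = 420/7776 = 35/648.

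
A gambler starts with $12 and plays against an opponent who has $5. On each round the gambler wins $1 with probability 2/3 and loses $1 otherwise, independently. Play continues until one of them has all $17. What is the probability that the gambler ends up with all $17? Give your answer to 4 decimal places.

Let r = q/p = (1/3)/(2/3) = 1/2. The recurrence P(i) = p·P(i+1) + q·P(i−1) with P(0)=0, P(17)=1 gives P(i) = (1 − r^i)/(1 − r^17).
P(12) = (1 − (1/2)^12) / (1 − (1/2)^17) = 131040/131071 ≈ 0.9998.

0.9998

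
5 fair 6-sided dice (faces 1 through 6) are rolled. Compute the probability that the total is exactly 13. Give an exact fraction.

There are 6^5 = 7776 equally likely outcomes.
The number of ordered 5-tuples from {1,…,6} summing to 13 is 420.
P(sum = 13) = 420/7776 = 35/648.

35/648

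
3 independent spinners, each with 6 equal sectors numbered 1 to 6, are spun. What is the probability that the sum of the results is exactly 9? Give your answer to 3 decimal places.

0.116

There are 6^3 = 216 equally likely outcomes.
The number of ordered 3-tuples from {1,…,6} summing to 9 is 25.
P(sum = 9) = 25/216 ≈ 0.116.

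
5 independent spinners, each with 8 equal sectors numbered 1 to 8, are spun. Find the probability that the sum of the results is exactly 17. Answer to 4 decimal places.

0.0449

There are 8^5 = 32768 equally likely outcomes.
The number of ordered 5-tuples from {1,…,8} summing to 17 is 1470.
P(sum = 17) = 1470/32768 = 735/16384 ≈ 0.0449.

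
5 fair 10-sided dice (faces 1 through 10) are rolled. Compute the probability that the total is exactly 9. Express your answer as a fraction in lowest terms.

There are 10^5 = 100000 equally likely outcomes.
The number of ordered 5-tuples from {1,…,10} summing to 9 is 70.
P(sum = 9) = 70/100000 = 7/10000.

7/10000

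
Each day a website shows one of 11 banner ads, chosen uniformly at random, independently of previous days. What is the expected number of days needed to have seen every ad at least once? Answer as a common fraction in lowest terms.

After i distinct types are collected, each trial gives a new one with probability (11−i)/11, so the expected wait for the next new type is 11/(11−i).
E = 11/11 + 11/10 + 11/9 + 11/8 + 11/7 + 11/6 + 11/5 + 11/4 + 11/3 + 11/2 + 11/1 = 83711/2520.

83711/2520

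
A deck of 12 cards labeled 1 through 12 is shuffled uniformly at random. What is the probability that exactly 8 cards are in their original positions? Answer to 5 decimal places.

0.00001

Choose which 8 of the 12 are fixed: C(12,8) = 495 ways.
The remaining 4 must have no fixed point: D(4) = 9.
P = 495·9/479001600 = 1/107520 ≈ 0.00001.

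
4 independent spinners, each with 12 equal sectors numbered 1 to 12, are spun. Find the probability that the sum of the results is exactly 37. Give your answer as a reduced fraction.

91/5184

There are 12^4 = 20736 equally likely outcomes.
The number of ordered 4-tuples from {1,…,12} summing to 37 is 364.
P(sum = 37) = 364/20736 = 91/5184.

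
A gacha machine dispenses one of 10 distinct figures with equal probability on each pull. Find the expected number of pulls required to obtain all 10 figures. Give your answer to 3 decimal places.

After i distinct types are collected, each trial gives a new one with probability (10−i)/10, so the expected wait for the next new type is 10/(10−i).
E = 10/10 + 10/9 + 10/8 + 10/7 + 10/6 + 10/5 + 10/4 + 10/3 + 10/2 + 10/1 = 7381/252 ≈ 29.290.

29.290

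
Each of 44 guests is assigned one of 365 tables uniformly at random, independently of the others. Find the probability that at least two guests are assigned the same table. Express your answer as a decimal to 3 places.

0.933

It's easier to compute the probability that all 44 are distinct.
P(all distinct) = 365/365 · 364/365 · ··· · 322/365 ≈ 0.067.
So the probability of at least one match is 1 − 0.067 = 0.933.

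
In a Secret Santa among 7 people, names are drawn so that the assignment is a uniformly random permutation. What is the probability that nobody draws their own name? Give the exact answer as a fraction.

103/280

This is the derangement probability: permutations of 7 with no fixed point.
D(7) = 7! · (1 − 1/1! + 1/2! − ··· + (−1)^7/7!) = 1854.
P = 1854/5040 = 103/280.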